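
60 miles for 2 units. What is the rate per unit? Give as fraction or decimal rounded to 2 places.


Total miles = 60
Number of units = 2
Unit rate = 60 / 2
= 30 miles per unit

30


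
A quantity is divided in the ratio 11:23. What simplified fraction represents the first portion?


Total parts = 11 + 23 = 34
First part fraction = 11/34
Simplify: 11/34 = 11/34

11/34


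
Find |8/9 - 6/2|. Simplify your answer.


Simplify: 8/9 = 8/9 and 6/2 = 3
Find common denominator: LCD = 9
Convert: 8/9 and 27/9
Difference = |8 - 27|/9 = 19/9
Simplified = 19/9

19/9


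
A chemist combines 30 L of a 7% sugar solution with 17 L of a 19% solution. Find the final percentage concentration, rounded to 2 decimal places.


Solute in mixture 1 = 7% of 30 L = 30*7/100 = 21/10 L
Solute in mixture 2 = 19% of 17 L = 17*19/100 = 323/100 L
Total solute = 21/10 + 323/100 = 533/100 L
Total volume = 30 + 17 = 47 L
Final concentration = 533/100/47 * 100 = 11.34%

11.34


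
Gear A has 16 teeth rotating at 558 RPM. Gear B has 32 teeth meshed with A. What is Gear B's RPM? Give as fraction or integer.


Gear ratio: teeth_A * RPM_A = teeth_B * RPM_B
16 * 558 = 32 * RPM_B
8928 = 32 * RPM_B
RPM_B = 8928 / 32
RPM_B = 279

279


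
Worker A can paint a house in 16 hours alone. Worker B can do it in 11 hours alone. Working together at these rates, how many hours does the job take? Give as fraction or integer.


Rate of A = 1/16 job per hour
Rate of B = 1/11 job per hour
Combined rate = 1/16 + 1/11
Find common denominator: (11 + 16)/(16*11) = 27/176
Combined rate = 27/176 job per hour
Time together = 1 / (27/176) = 176/27 hours

176/27


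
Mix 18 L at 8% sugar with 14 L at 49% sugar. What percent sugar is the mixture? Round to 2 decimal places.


Solute in mixture 1 = 8% of 18 L = 18*8/100 = 36/25 L
Solute in mixture 2 = 49% of 14 L = 14*49/100 = 343/50 L
Total solute = 36/25 + 343/50 = 83/10 L
Total volume = 18 + 14 = 32 L
Final concentration = 83/10/32 * 100 = 25.94%

25.94


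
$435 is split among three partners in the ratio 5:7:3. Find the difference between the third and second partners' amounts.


Total parts = 5 + 7 + 3 = 15
Value per part = 435 / 15 = 29
Shares: 5*29=145, 7*29=203, 3*29=87
Third share = 87, second share = 203
Difference = |87 - 203| = 116

116


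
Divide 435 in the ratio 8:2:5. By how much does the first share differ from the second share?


Total parts = 8 + 2 + 5 = 15
Value per part = 435 / 15 = 29
Shares: 8*29=232, 2*29=58, 5*29=145
First share = 232, second share = 58
Difference = |232 - 58| = 174

174


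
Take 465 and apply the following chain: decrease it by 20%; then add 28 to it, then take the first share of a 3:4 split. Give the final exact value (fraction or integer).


Start with 465.
Step 1: Decrease by 20%: 465 * 80/100 = 372
Step 2: Add 28: 372+28=400; split 3:4 first = 400*3/7 = 1200/7
Final result = 1200/7

1200/7


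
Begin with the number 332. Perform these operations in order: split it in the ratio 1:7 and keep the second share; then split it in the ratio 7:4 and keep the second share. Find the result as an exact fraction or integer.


Start with 332.
Step 1: Split 1:7, second share = 332 * 7/8 = 581/2
Step 2: Split 7:4, second share = 581/2 * 4/11 = 1162/11
Final result = 1162/11

1162/11


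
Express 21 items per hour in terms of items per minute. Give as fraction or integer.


Converting from per hour to per minute
Rate = 21 items per hour
Divide by 60: 21/60
= 7/20 items per minute

7/20


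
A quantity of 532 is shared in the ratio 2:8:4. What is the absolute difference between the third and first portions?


Total parts = 2 + 8 + 4 = 14
Value per part = 532 / 14 = 38
Shares: 2*38=76, 8*38=304, 4*38=152
Third share = 152, first share = 76
Difference = |152 - 76| = 76

76


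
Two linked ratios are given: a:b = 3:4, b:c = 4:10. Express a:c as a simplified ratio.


Given a:b = 3:4 and b:c = 4:10
Make b consistent. Multiply first ratio by 4: a:b = 12:16
Multiply second ratio by 4: b:c = 16:40
Now b = 16 in both, so a:b:c = 12:16:40
Therefore a:c = 12:40
Simplify by GCD: a:c = 3:10

3:10


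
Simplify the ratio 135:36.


Find GCD(135, 36)
GCD = 9
Divide both by 9: 135/9 = 15, 36/9 = 4
Simplified ratio = 15:4

15:4


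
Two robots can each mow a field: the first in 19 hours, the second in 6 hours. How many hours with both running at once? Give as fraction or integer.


Rate of A = 1/19 job per hour
Rate of B = 1/6 job per hour
Combined rate = 1/19 + 1/6
Find common denominator: (6 + 19)/(19*6) = 25/114
Combined rate = 25/114 job per hour
Time together = 1 / (25/114) = 114/25 hours

114/25


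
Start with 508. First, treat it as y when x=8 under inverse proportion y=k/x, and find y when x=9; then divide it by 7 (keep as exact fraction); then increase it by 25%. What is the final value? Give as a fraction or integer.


Start with 508.
Step 1: Inverse prop: k = (508)*8; new y = k/9 = 508*8/9 = 4064/9
Step 2: Divide by 7: 4064/9 / 7 = 4064/63
Step 3: Increase by 25%: 4064/63 * 125/100 = 5080/63
Final result = 5080/63

5080/63


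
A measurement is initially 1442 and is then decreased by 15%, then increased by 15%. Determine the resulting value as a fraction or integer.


Start: 1442
Step 1: decrease by 15% => multiply by 85/100
  1442 * 85/100 = 12257/10
Step 2: increase by 15% => multiply by 115/100
  12257/10 * 115/100 = 281911/200
Final value = 281911/200

281911/200


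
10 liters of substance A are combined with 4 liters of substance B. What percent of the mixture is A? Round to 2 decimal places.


Volume of A = 10 L
Volume of B = 4 L
Total volume = 10 + 4 = 14 L
Percentage of A = (10/14) * 100
= 71.43%

71.43


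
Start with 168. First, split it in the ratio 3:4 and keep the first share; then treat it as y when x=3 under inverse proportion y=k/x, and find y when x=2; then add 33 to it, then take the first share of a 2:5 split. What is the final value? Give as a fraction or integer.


Start with 168.
Step 1: Split 3:4, first share = 168 * 3/7 = 72
Step 2: Inverse prop: k = (72)*3; new y = k/2 = 72*3/2 = 108
Step 3: Add 33: 108+33=141; split 2:5 first = 141*2/7 = 282/7
Final result = 282/7

282/7


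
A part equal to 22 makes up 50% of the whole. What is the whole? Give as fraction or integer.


Given: 22 is 50% of the whole
Set up: 22 = 50/100 * whole
whole = 22 * 100 / 50
whole = 2200 / 50
whole = 44

44


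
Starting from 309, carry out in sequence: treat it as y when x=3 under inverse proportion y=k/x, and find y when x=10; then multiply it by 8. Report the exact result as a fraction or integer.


Start with 309.
Step 1: Inverse prop: k = (309)*3; new y = k/10 = 309*3/10 = 927/10
Step 2: Multiply by 8: 927/10 * 8 = 3708/5
Final result = 3708/5

3708/5


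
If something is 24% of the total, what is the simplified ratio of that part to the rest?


Part = 24%, Remainder = 76%
Ratio = 24:76
GCD(24, 76) = 4
Simplify: 6:19 = 6:19

6:19


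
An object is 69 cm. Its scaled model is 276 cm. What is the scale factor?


Original length = 69 cm
Scaled length = 276 cm
Scale factor = 276 / 69
= 4

4


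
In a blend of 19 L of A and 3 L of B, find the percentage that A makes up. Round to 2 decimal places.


Volume of A = 19 L
Volume of B = 3 L
Total volume = 19 + 3 = 22 L
Percentage of A = (19/22) * 100
= 86.36%

86.36


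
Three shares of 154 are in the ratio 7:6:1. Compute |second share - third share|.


Total parts = 7 + 6 + 1 = 14
Value per part = 154 / 14 = 11
Shares: 7*11=77, 6*11=66, 1*11=11
Second share = 66, third share = 11
Difference = |66 - 11| = 55

55


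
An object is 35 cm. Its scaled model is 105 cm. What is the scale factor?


Original length = 35 cm
Scaled length = 105 cm
Scale factor = 105 / 35
= 3

3


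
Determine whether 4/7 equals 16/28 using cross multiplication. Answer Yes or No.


Cross multiply to check 4/7 = 16/28
Left cross product: 4 * 28 = 112
Right cross product: 7 * 16 = 112
112 = 112
Equal, so proportions match => Yes

Yes


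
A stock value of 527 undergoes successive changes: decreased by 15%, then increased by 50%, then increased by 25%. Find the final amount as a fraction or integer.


Start: 527
Step 1: decrease by 15% => multiply by 85/100
  527 * 85/100 = 8959/20
Step 2: increase by 50% => multiply by 150/100
  8959/20 * 150/100 = 26877/40
Step 3: increase by 25% => multiply by 125/100
  26877/40 * 125/100 = 26877/32
Final value = 26877/32

26877/32


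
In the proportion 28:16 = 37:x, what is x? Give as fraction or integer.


Setting up: 28/16 = 37/x
Cross multiply: 28 * x = 16 * 37
28x = 592
x = 592/28
x = 148/7

148/7


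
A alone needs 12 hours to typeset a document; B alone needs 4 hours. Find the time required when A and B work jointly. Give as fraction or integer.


Rate of A = 1/12 job per hour
Rate of B = 1/4 job per hour
Combined rate = 1/12 + 1/4
Find common denominator: (4 + 12)/(12*4) = 16/48
Combined rate = 1/3 job per hour
Time together = 1 / (1/3) = 3 hours

3


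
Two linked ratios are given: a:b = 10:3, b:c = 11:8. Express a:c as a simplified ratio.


Given a:b = 10:3 and b:c = 11:8
Make b consistent. Multiply first ratio by 11: a:b = 110:33
Multiply second ratio by 3: b:c = 33:24
Now b = 33 in both, so a:b:c = 110:33:24
Therefore a:c = 110:24
Simplify by GCD: a:c = 55:12

55:12


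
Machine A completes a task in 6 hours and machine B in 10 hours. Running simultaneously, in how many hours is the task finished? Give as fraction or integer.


Rate of A = 1/6 job per hour
Rate of B = 1/10 job per hour
Combined rate = 1/6 + 1/10
Find common denominator: (10 + 6)/(6*10) = 16/60
Combined rate = 4/15 job per hour
Time together = 1 / (4/15) = 15/4 hours

15/4


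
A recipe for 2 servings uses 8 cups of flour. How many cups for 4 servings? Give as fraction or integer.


Original: 8 cups for 2 servings
Target servings = 4
Scaling factor = 4/2
New amount = 8 * 4/2
= 32/2
= 16 cups

16


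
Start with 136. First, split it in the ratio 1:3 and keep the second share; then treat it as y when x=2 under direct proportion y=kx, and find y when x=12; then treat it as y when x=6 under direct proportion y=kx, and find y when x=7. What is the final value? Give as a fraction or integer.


Start with 136.
Step 1: Split 1:3, second share = 136 * 3/4 = 102
Step 2: Direct prop: k = (102)/2; new y = k*12 = 102*12/2 = 612
Step 3: Direct prop: k = (612)/6; new y = k*7 = 612*7/6 = 714
Final result = 714

714


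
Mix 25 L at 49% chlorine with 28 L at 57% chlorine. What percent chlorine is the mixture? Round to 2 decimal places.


Solute in mixture 1 = 49% of 25 L = 25*49/100 = 49/4 L
Solute in mixture 2 = 57% of 28 L = 28*57/100 = 399/25 L
Total solute = 49/4 + 399/25 = 2821/100 L
Total volume = 25 + 28 = 53 L
Final concentration = 2821/100/53 * 100 = 53.23%

53.23


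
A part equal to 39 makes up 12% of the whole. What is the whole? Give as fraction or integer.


Given: 39 is 12% of the whole
Set up: 39 = 12/100 * whole
whole = 39 * 100 / 12
whole = 3900 / 12
whole = 325

325


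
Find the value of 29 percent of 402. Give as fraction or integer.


Compute 29% of 402
Convert percentage: 29% = 29/100
Multiply: 402 * 29/100
= 11658/100
= 5829/50

5829/50


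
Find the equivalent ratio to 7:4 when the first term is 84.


Original ratio: 7:4
First term target: 84
Scale factor = 84 / 7 = 12
Multiply second term: 4 * 12 = 48
Equivalent ratio = 84:48

84:48


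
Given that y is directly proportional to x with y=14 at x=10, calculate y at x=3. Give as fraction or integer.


Direct proportion: y = kx
Find k: k = 14/10 = 7/5
Compute y at x=3: y = 7/5 * 3
y = 21/5

21/5


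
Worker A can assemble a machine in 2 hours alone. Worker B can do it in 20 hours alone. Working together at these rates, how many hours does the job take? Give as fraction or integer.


Rate of A = 1/2 job per hour
Rate of B = 1/20 job per hour
Combined rate = 1/2 + 1/20
Find common denominator: (20 + 2)/(2*20) = 22/40
Combined rate = 11/20 job per hour
Time together = 1 / (11/20) = 20/11 hours

20/11


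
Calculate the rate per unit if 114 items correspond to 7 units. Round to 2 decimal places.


Total items = 114
Number of units = 7
Unit rate = 114 / 7
= 16.29 items per unit

16.29


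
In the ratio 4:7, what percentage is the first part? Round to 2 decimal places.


Total parts = 4 + 7 = 11
First part fraction = 4/11
Percentage = (4/11) * 100
= 0.363636 * 100
= 36.36%

36.36


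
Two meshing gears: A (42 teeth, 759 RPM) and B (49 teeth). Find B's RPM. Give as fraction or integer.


Gear ratio: teeth_A * RPM_A = teeth_B * RPM_B
42 * 759 = 49 * RPM_B
31878 = 49 * RPM_B
RPM_B = 31878 / 49
RPM_B = 4554/7

4554/7


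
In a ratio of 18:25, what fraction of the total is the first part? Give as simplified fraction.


Total parts = 18 + 25 = 43
First part fraction = 18/43
Simplify: 18/43 = 18/43

18/43


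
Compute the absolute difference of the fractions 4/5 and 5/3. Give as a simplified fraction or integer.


Simplify: 4/5 = 4/5 and 5/3 = 5/3
Find common denominator: LCD = 15
Convert: 12/15 and 25/15
Difference = |12 - 25|/15 = 13/15
Simplified = 13/15

13/15


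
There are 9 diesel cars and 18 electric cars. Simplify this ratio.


Find GCD(9, 18)
GCD = 9
Divide both by 9: 9/9 = 1, 18/9 = 2
Simplified ratio = 1:2

1:2


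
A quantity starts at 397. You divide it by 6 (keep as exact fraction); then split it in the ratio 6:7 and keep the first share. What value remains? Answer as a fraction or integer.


Start with 397.
Step 1: Divide by 6: 397 / 6 = 397/6
Step 2: Split 6:7, first share = 397/6 * 6/13 = 397/13
Final result = 397/13

397/13


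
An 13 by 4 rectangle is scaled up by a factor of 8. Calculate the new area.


Original dimensions: 13 x 4
Enlargement factor = 8
New width = 13 * 8 = 104
New height = 4 * 8 = 32
New area = 104 * 32 = 3328

3328


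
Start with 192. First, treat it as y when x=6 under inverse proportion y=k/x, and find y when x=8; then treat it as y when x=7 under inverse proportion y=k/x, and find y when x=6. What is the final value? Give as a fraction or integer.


Start with 192.
Step 1: Inverse prop: k = (192)*6; new y = k/8 = 192*6/8 = 144
Step 2: Inverse prop: k = (144)*7; new y = k/6 = 144*7/6 = 168
Final result = 168

168


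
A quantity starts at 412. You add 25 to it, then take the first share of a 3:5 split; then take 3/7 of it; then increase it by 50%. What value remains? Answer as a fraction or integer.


Start with 412.
Step 1: Add 25: 412+25=437; split 3:5 first = 437*3/8 = 1311/8
Step 2: Take 3/7: 1311/8 * 3/7 = 3933/56
Step 3: Increase by 50%: 3933/56 * 150/100 = 11799/112
Final result = 11799/112

11799/112


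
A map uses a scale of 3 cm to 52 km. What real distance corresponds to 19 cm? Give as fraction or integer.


Map scale: 3 cm = 52 km
Measured distance on map = 19 cm
Set up proportion: 19 * 52 / 3
= 988 / 3
= 988/3 km

988/3


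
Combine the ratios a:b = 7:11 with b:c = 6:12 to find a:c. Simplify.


Given a:b = 7:11 and b:c = 6:12
Make b consistent. Multiply first ratio by 6: a:b = 42:66
Multiply second ratio by 11: b:c = 66:132
Now b = 66 in both, so a:b:c = 42:66:132
Therefore a:c = 42:132
Simplify by GCD: a:c = 7:22

7:22


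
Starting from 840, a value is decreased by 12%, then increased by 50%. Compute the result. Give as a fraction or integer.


Start: 840
Step 1: decrease by 12% => multiply by 88/100
  840 * 88/100 = 3696/5
Step 2: increase by 50% => multiply by 150/100
  3696/5 * 150/100 = 5544/5
Final value = 5544/5

5544/5


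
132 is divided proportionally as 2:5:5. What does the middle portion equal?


Ratio = 2:5:5
Total parts = 2 + 5 + 5 = 12
Value per part = 132 / 12 = 11
First share = 2 * 11 = 22
Middle share = 5 * 11 = 55
Third share = 5 * 11 = 55

55


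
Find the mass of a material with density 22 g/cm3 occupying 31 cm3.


Using mass = density * volume
Density = 22 g/cm3
Volume = 31 cm3
Mass = 22 * 31
= 682 g

682


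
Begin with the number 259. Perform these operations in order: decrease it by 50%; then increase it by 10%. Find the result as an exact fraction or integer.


Start with 259.
Step 1: Decrease by 50%: 259 * 50/100 = 259/2
Step 2: Increase by 10%: 259/2 * 110/100 = 2849/20
Final result = 2849/20

2849/20


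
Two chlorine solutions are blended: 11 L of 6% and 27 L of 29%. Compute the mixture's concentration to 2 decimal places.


Solute in mixture 1 = 6% of 11 L = 11*6/100 = 33/50 L
Solute in mixture 2 = 29% of 27 L = 27*29/100 = 783/100 L
Total solute = 33/50 + 783/100 = 849/100 L
Total volume = 11 + 27 = 38 L
Final concentration = 849/100/38 * 100 = 22.34%

22.34


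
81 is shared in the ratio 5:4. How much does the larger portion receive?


Total parts = 5 + 4 = 9
Value per part = 81 / 9 = 9
First share = 5 * 9 = 45
Second share = 4 * 9 = 36
Larger share = 45

45


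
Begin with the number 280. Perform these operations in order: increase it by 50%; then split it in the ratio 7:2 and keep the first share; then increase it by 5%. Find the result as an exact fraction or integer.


Start with 280.
Step 1: Increase by 50%: 280 * 150/100 = 420
Step 2: Split 7:2, first share = 420 * 7/9 = 980/3
Step 3: Increase by 5%: 980/3 * 105/100 = 343
Final result = 343

343


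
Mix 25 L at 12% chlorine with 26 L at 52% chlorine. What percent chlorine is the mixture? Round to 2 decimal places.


Solute in mixture 1 = 12% of 25 L = 25*12/100 = 3 L
Solute in mixture 2 = 52% of 26 L = 26*52/100 = 338/25 L
Total solute = 3 + 338/25 = 413/25 L
Total volume = 25 + 26 = 51 L
Final concentration = 413/25/51 * 100 = 32.39%

32.39


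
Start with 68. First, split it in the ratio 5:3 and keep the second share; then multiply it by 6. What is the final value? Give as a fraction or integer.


Start with 68.
Step 1: Split 5:3, second share = 68 * 3/8 = 51/2
Step 2: Multiply by 6: 51/2 * 6 = 153
Final result = 153

153


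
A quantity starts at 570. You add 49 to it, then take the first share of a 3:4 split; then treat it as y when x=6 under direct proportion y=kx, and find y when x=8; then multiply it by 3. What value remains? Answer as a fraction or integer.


Start with 570.
Step 1: Add 49: 570+49=619; split 3:4 first = 619*3/7 = 1857/7
Step 2: Direct prop: k = (1857/7)/6; new y = k*8 = 1857/7*8/6 = 2476/7
Step 3: Multiply by 3: 2476/7 * 3 = 7428/7
Final result = 7428/7

7428/7


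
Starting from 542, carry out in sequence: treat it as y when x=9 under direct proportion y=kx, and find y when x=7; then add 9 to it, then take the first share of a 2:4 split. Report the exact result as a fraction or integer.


Start with 542.
Step 1: Direct prop: k = (542)/9; new y = k*7 = 542*7/9 = 3794/9
Step 2: Add 9: 3794/9+9=3875/9; split 2:4 first = 3875/9*2/6 = 3875/27
Final result = 3875/27

3875/27


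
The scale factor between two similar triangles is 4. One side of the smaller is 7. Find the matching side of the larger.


Similar triangles have proportional sides
Scale factor = 4
Smaller side = 7
Corresponding larger side = 7 * 4
= 28

28


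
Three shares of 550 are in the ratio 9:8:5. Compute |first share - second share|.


Total parts = 9 + 8 + 5 = 22
Value per part = 550 / 22 = 25
Shares: 9*25=225, 8*25=200, 5*25=125
First share = 225, second share = 200
Difference = |225 - 200| = 25

25


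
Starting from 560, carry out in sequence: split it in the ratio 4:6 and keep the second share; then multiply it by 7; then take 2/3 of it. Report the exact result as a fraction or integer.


Start with 560.
Step 1: Split 4:6, second share = 560 * 6/10 = 336
Step 2: Multiply by 7: 336 * 7 = 2352
Step 3: Take 2/3: 2352 * 2/3 = 1568
Final result = 1568

1568


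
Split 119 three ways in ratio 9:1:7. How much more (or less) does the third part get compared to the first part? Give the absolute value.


Total parts = 9 + 1 + 7 = 17
Value per part = 119 / 17 = 7
Shares: 9*7=63, 1*7=7, 7*7=49
Third share = 49, first share = 63
Difference = |49 - 63| = 14

14


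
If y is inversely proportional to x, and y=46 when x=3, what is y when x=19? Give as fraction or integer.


Inverse proportion: y = k/x
Find k: k = 3 * 46 = 138
Compute y at x=19: y = 138/19
y = 138/19

138/19


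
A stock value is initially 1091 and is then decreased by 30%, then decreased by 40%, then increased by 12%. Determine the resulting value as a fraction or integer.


Start: 1091
Step 1: decrease by 30% => multiply by 70/100
  1091 * 70/100 = 7637/10
Step 2: decrease by 40% => multiply by 60/100
  7637/10 * 60/100 = 22911/50
Step 3: increase by 12% => multiply by 112/100
  22911/50 * 112/100 = 320754/625
Final value = 320754/625

320754/625


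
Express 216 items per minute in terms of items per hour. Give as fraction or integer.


Converting from per minute to per hour
Rate = 216 items per minute
Multiply by 60: 216 * 60
= 12960 items per hour

12960


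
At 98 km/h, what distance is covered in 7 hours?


Using distance = speed * time
Speed = 98 km/h
Time = 7 hours
Distance = 98 * 7
= 686 km

686


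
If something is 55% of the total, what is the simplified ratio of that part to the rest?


Part = 55%, Remainder = 45%
Ratio = 55:45
GCD(55, 45) = 5
Simplify: 11:9 = 11:9

11:9


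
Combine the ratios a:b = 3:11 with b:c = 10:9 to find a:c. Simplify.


Given a:b = 3:11 and b:c = 10:9
Make b consistent. Multiply first ratio by 10: a:b = 30:110
Multiply second ratio by 11: b:c = 110:99
Now b = 110 in both, so a:b:c = 30:110:99
Therefore a:c = 30:99
Simplify by GCD: a:c = 10:33

10:33


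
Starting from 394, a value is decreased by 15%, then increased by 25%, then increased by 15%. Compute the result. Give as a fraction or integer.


Start: 394
Step 1: decrease by 15% => multiply by 85/100
  394 * 85/100 = 3349/10
Step 2: increase by 25% => multiply by 125/100
  3349/10 * 125/100 = 3349/8
Step 3: increase by 15% => multiply by 115/100
  3349/8 * 115/100 = 77027/160
Final value = 77027/160

77027/160


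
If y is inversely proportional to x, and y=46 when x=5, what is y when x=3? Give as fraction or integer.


Inverse proportion: y = k/x
Find k: k = 5 * 46 = 230
Compute y at x=3: y = 230/3
y = 230/3

230/3


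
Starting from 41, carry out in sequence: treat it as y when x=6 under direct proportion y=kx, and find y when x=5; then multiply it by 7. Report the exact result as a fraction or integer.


Start with 41.
Step 1: Direct prop: k = (41)/6; new y = k*5 = 41*5/6 = 205/6
Step 2: Multiply by 7: 205/6 * 7 = 1435/6
Final result = 1435/6

1435/6


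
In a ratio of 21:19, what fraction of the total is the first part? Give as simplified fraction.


Total parts = 21 + 19 = 40
First part fraction = 21/40
Simplify: 21/40 = 21/40

21/40


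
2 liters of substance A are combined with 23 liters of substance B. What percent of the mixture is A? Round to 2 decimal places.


Volume of A = 2 L
Volume of B = 23 L
Total volume = 2 + 23 = 25 L
Percentage of A = (2/25) * 100
= 8.00%

8.00


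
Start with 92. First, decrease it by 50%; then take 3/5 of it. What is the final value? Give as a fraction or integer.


Start with 92.
Step 1: Decrease by 50%: 92 * 50/100 = 46
Step 2: Take 3/5: 46 * 3/5 = 138/5
Final result = 138/5

138/5


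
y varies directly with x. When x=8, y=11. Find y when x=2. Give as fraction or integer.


Direct proportion: y = kx
Find k: k = 11/8 = 11/8
Compute y at x=2: y = 11/8 * 2
y = 11/4

11/4


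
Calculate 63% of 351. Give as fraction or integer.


Compute 63% of 351
Convert percentage: 63% = 63/100
Multiply: 351 * 63/100
= 22113/100
= 22113/100

22113/100


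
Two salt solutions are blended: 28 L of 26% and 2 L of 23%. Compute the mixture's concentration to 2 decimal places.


Solute in mixture 1 = 26% of 28 L = 28*26/100 = 182/25 L
Solute in mixture 2 = 23% of 2 L = 2*23/100 = 23/50 L
Total solute = 182/25 + 23/50 = 387/50 L
Total volume = 28 + 2 = 30 L
Final concentration = 387/50/30 * 100 = 25.80%

25.80


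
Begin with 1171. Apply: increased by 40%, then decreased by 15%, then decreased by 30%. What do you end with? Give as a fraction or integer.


Start: 1171
Step 1: increase by 40% => multiply by 140/100
  1171 * 140/100 = 8197/5
Step 2: decrease by 15% => multiply by 85/100
  8197/5 * 85/100 = 139349/100
Step 3: decrease by 30% => multiply by 70/100
  139349/100 * 70/100 = 975443/1000
Final value = 975443/1000

975443/1000


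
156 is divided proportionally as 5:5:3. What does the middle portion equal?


Ratio = 5:5:3
Total parts = 5 + 5 + 3 = 13
Value per part = 156 / 13 = 12
First share = 5 * 12 = 60
Middle share = 5 * 12 = 60
Third share = 3 * 12 = 36

60


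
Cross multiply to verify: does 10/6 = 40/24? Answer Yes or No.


Cross multiply to check 10/6 = 40/24
Left cross product: 10 * 24 = 240
Right cross product: 6 * 40 = 240
240 = 240
Equal, so proportions match => Yes

Yes


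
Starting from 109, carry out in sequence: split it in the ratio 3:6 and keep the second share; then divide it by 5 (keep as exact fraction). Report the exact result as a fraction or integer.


Start with 109.
Step 1: Split 3:6, second share = 109 * 6/9 = 218/3
Step 2: Divide by 5: 218/3 / 5 = 218/15
Final result = 218/15

218/15


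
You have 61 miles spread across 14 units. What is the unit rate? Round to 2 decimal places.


Total miles = 61
Number of units = 14
Unit rate = 61 / 14
= 4.36 miles per unit

4.36


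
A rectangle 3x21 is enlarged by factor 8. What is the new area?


Original dimensions: 3 x 21
Enlargement factor = 8
New width = 3 * 8 = 24
New height = 21 * 8 = 168
New area = 24 * 168 = 4032

4032


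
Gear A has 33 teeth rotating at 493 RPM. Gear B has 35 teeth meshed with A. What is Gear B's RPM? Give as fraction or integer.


Gear ratio: teeth_A * RPM_A = teeth_B * RPM_B
33 * 493 = 35 * RPM_B
16269 = 35 * RPM_B
RPM_B = 16269 / 35
RPM_B = 16269/35

16269/35


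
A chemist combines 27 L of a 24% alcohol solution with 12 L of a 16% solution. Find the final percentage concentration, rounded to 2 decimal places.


Solute in mixture 1 = 24% of 27 L = 27*24/100 = 162/25 L
Solute in mixture 2 = 16% of 12 L = 12*16/100 = 48/25 L
Total solute = 162/25 + 48/25 = 42/5 L
Total volume = 27 + 12 = 39 L
Final concentration = 42/5/39 * 100 = 21.54%

21.54


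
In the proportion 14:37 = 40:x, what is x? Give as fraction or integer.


Setting up: 14/37 = 40/x
Cross multiply: 14 * x = 37 * 40
14x = 1480
x = 1480/14
x = 740/7

740/7


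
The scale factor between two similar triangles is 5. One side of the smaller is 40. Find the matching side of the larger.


Similar triangles have proportional sides
Scale factor = 5
Smaller side = 40
Corresponding larger side = 40 * 5
= 200

200


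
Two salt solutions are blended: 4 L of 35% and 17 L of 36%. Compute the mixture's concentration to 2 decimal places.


Solute in mixture 1 = 35% of 4 L = 4*35/100 = 7/5 L
Solute in mixture 2 = 36% of 17 L = 17*36/100 = 153/25 L
Total solute = 7/5 + 153/25 = 188/25 L
Total volume = 4 + 17 = 21 L
Final concentration = 188/25/21 * 100 = 35.81%

35.81


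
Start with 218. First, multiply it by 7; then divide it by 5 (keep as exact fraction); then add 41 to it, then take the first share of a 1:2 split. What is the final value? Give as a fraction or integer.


Start with 218.
Step 1: Multiply by 7: 218 * 7 = 1526
Step 2: Divide by 5: 1526 / 5 = 1526/5
Step 3: Add 41: 1526/5+41=1731/5; split 1:2 first = 1731/5*1/3 = 577/5
Final result = 577/5

577/5


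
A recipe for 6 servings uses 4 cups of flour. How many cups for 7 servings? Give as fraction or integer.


Original: 4 cups for 6 servings
Target servings = 7
Scaling factor = 7/6
New amount = 4 * 7/6
= 28/6
= 14/3 cups

14/3


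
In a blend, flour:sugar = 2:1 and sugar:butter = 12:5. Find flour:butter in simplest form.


Given a:b = 2:1 and b:c = 12:5
Make b consistent. Multiply first ratio by 12: a:b = 24:12
Multiply second ratio by 1: b:c = 12:5
Now b = 12 in both, so a:b:c = 24:12:5
Therefore a:c = 24:5
Simplify by GCD: a:c = 24:5

24:5


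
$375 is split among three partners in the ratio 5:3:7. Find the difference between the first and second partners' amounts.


Total parts = 5 + 3 + 7 = 15
Value per part = 375 / 15 = 25
Shares: 5*25=125, 3*25=75, 7*25=175
First share = 125, second share = 75
Difference = |125 - 75| = 50

50


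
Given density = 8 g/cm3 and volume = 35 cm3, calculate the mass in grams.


Using mass = density * volume
Density = 8 g/cm3
Volume = 35 cm3
Mass = 8 * 35
= 280 g

280


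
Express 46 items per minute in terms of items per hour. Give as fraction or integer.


Converting from per minute to per hour
Rate = 46 items per minute
Multiply by 60: 46 * 60
= 2760 items per hour

2760


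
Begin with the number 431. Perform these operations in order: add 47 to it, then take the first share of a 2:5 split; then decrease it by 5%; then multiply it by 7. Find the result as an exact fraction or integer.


Start with 431.
Step 1: Add 47: 431+47=478; split 2:5 first = 478*2/7 = 956/7
Step 2: Decrease by 5%: 956/7 * 95/100 = 4541/35
Step 3: Multiply by 7: 4541/35 * 7 = 4541/5
Final result = 4541/5

4541/5


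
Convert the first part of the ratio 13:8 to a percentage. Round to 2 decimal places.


Total parts = 13 + 8 = 21
First part fraction = 13/21
Percentage = (13/21) * 100
= 0.619048 * 100
= 61.90%

61.90


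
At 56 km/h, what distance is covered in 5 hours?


Using distance = speed * time
Speed = 56 km/h
Time = 5 hours
Distance = 56 * 5
= 280 km

280


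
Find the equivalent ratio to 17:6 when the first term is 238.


Original ratio: 17:6
First term target: 238
Scale factor = 238 / 17 = 14
Multiply second term: 6 * 14 = 84
Equivalent ratio = 238:84

238:84


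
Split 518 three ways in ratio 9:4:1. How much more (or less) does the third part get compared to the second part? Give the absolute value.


Total parts = 9 + 4 + 1 = 14
Value per part = 518 / 14 = 37
Shares: 9*37=333, 4*37=148, 1*37=37
Third share = 37, second share = 148
Difference = |37 - 148| = 111

111


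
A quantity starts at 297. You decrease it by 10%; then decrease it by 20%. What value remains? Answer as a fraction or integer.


Start with 297.
Step 1: Decrease by 10%: 297 * 90/100 = 2673/10
Step 2: Decrease by 20%: 2673/10 * 80/100 = 5346/25
Final result = 5346/25

5346/25


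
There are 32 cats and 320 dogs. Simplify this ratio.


Find GCD(32, 320)
GCD = 32
Divide both by 32: 32/32 = 1, 320/32 = 10
Simplified ratio = 1:10

1:10


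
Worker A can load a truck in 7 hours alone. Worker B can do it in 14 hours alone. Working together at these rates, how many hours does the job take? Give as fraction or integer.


Rate of A = 1/7 job per hour
Rate of B = 1/14 job per hour
Combined rate = 1/7 + 1/14
Find common denominator: (14 + 7)/(7*14) = 21/98
Combined rate = 3/14 job per hour
Time together = 1 / (3/14) = 14/3 hours

14/3


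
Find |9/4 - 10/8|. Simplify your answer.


Simplify: 9/4 = 9/4 and 10/8 = 5/4
Find common denominator: LCD = 4
Convert: 9/4 and 5/4
Difference = |9 - 5|/4 = 4/4
Simplified = 1

1


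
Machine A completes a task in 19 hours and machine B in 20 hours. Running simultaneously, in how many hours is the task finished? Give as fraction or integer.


Rate of A = 1/19 job per hour
Rate of B = 1/20 job per hour
Combined rate = 1/19 + 1/20
Find common denominator: (20 + 19)/(19*20) = 39/380
Combined rate = 39/380 job per hour
Time together = 1 / (39/380) = 380/39 hours

380/39


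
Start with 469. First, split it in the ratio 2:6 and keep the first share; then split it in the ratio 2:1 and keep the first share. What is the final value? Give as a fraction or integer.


Start with 469.
Step 1: Split 2:6, first share = 469 * 2/8 = 469/4
Step 2: Split 2:1, first share = 469/4 * 2/3 = 469/6
Final result = 469/6

469/6


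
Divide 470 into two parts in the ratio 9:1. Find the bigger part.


Total parts = 9 + 1 = 10
Value per part = 470 / 10 = 47
First share = 9 * 47 = 423
Second share = 1 * 47 = 47
Larger share = 423

423


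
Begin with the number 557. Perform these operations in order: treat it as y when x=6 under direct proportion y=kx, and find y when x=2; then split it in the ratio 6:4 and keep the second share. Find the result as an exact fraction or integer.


Start with 557.
Step 1: Direct prop: k = (557)/6; new y = k*2 = 557*2/6 = 557/3
Step 2: Split 6:4, second share = 557/3 * 4/10 = 1114/15
Final result = 1114/15

1114/15


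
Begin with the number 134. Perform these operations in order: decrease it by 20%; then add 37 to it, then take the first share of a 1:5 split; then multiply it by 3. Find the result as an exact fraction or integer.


Start with 134.
Step 1: Decrease by 20%: 134 * 80/100 = 536/5
Step 2: Add 37: 536/5+37=721/5; split 1:5 first = 721/5*1/6 = 721/30
Step 3: Multiply by 3: 721/30 * 3 = 721/10
Final result = 721/10

721/10


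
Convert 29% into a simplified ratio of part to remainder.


Part = 29%, Remainder = 71%
Ratio = 29:71
GCD(29, 71) = 1
Simplify: 29:71 = 29:71

29:71


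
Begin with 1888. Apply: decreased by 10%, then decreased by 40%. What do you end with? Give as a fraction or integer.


Start: 1888
Step 1: decrease by 10% => multiply by 90/100
  1888 * 90/100 = 8496/5
Step 2: decrease by 40% => multiply by 60/100
  8496/5 * 60/100 = 25488/25
Final value = 25488/25

25488/25


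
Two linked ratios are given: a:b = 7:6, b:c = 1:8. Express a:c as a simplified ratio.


Given a:b = 7:6 and b:c = 1:8
Make b consistent. Multiply first ratio by 1: a:b = 7:6
Multiply second ratio by 6: b:c = 6:48
Now b = 6 in both, so a:b:c = 7:6:48
Therefore a:c = 7:48
Simplify by GCD: a:c = 7:48

7:48


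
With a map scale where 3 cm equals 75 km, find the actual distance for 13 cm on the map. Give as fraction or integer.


Map scale: 3 cm = 75 km
Measured distance on map = 13 cm
Set up proportion: 13 * 75 / 3
= 975 / 3
= 325 km

325


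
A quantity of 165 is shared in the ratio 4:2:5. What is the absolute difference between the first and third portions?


Total parts = 4 + 2 + 5 = 11
Value per part = 165 / 11 = 15
Shares: 4*15=60, 2*15=30, 5*15=75
First share = 60, third share = 75
Difference = |60 - 75| = 15

15


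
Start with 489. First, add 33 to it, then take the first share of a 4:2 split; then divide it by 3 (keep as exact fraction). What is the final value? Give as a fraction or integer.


Start with 489.
Step 1: Add 33: 489+33=522; split 4:2 first = 522*4/6 = 348
Step 2: Divide by 3: 348 / 3 = 116
Final result = 116

116


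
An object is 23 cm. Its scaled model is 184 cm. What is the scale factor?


Original length = 23 cm
Scaled length = 184 cm
Scale factor = 184 / 23
= 8

8


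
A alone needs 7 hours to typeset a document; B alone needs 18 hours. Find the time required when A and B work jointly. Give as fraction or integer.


Rate of A = 1/7 job per hour
Rate of B = 1/18 job per hour
Combined rate = 1/7 + 1/18
Find common denominator: (18 + 7)/(7*18) = 25/126
Combined rate = 25/126 job per hour
Time together = 1 / (25/126) = 126/25 hours

126/25


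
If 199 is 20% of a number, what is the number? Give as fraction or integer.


Given: 199 is 20% of the whole
Set up: 199 = 20/100 * whole
whole = 199 * 100 / 20
whole = 19900 / 20
whole = 995

995


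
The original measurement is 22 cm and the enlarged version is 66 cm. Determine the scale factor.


Original length = 22 cm
Scaled length = 66 cm
Scale factor = 66 / 22
= 3

3


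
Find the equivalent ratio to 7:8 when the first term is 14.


Original ratio: 7:8
First term target: 14
Scale factor = 14 / 7 = 2
Multiply second term: 8 * 2 = 16
Equivalent ratio = 14:16

14:16


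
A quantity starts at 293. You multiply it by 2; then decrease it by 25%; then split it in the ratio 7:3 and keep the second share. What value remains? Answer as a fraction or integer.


Start with 293.
Step 1: Multiply by 2: 293 * 2 = 586
Step 2: Decrease by 25%: 586 * 75/100 = 879/2
Step 3: Split 7:3, second share = 879/2 * 3/10 = 2637/20
Final result = 2637/20

2637/20


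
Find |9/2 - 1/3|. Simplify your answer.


Simplify: 9/2 = 9/2 and 1/3 = 1/3
Find common denominator: LCD = 6
Convert: 27/6 and 2/6
Difference = |27 - 2|/6 = 25/6
Simplified = 25/6

25/6


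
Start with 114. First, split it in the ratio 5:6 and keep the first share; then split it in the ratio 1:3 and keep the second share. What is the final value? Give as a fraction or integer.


Start with 114.
Step 1: Split 5:6, first share = 114 * 5/11 = 570/11
Step 2: Split 1:3, second share = 570/11 * 3/4 = 855/22
Final result = 855/22

855/22


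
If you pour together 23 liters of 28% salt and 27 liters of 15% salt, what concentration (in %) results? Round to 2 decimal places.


Solute in mixture 1 = 28% of 23 L = 23*28/100 = 161/25 L
Solute in mixture 2 = 15% of 27 L = 27*15/100 = 81/20 L
Total solute = 161/25 + 81/20 = 1049/100 L
Total volume = 23 + 27 = 50 L
Final concentration = 1049/100/50 * 100 = 20.98%

20.98


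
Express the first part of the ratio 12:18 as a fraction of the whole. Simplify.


Total parts = 12 + 18 = 30
First part fraction = 12/30
Simplify: 12/30 = 2/5

2/5


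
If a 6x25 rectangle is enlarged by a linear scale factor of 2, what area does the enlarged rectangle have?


Original dimensions: 6 x 25
Enlargement factor = 2
New width = 6 * 2 = 12
New height = 25 * 2 = 50
New area = 12 * 50 = 600

600


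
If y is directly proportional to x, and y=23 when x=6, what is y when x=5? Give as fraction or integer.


Direct proportion: y = kx
Find k: k = 23/6 = 23/6
Compute y at x=5: y = 23/6 * 5
y = 115/6

115/6


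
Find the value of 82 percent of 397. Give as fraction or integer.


Compute 82% of 397
Convert percentage: 82% = 82/100
Multiply: 397 * 82/100
= 32554/100
= 16277/50

16277/50


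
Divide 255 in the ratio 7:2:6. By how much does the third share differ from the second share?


Total parts = 7 + 2 + 6 = 15
Value per part = 255 / 15 = 17
Shares: 7*17=119, 2*17=34, 6*17=102
Third share = 102, second share = 34
Difference = |102 - 34| = 68

68


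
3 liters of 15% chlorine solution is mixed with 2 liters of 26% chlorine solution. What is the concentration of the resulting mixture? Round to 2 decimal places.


Solute in mixture 1 = 15% of 3 L = 3*15/100 = 9/20 L
Solute in mixture 2 = 26% of 2 L = 2*26/100 = 13/25 L
Total solute = 9/20 + 13/25 = 97/100 L
Total volume = 3 + 2 = 5 L
Final concentration = 97/100/5 * 100 = 19.40%

19.40


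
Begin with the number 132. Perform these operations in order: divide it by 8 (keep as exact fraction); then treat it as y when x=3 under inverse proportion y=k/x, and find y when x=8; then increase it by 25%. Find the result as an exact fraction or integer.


Start with 132.
Step 1: Divide by 8: 132 / 8 = 33/2
Step 2: Inverse prop: k = (33/2)*3; new y = k/8 = 33/2*3/8 = 99/16
Step 3: Increase by 25%: 99/16 * 125/100 = 495/64
Final result = 495/64

495/64


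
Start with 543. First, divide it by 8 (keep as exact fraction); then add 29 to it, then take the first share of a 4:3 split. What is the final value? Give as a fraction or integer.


Start with 543.
Step 1: Divide by 8: 543 / 8 = 543/8
Step 2: Add 29: 543/8+29=775/8; split 4:3 first = 775/8*4/7 = 775/14
Final result = 775/14

775/14


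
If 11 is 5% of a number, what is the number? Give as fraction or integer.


Given: 11 is 5% of the whole
Set up: 11 = 5/100 * whole
whole = 11 * 100 / 5
whole = 1100 / 5
whole = 220

220


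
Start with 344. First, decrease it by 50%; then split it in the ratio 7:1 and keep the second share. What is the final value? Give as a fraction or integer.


Start with 344.
Step 1: Decrease by 50%: 344 * 50/100 = 172
Step 2: Split 7:1, second share = 172 * 1/8 = 43/2
Final result = 43/2

43/2
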